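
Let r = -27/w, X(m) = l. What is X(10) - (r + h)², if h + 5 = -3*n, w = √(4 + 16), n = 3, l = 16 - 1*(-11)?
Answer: -4109/20 - 378*√5/5 ≈ -374.50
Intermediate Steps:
l = 27 (l = 16 + 11 = 27)
w = 2*√5 (w = √20 = 2*√5 ≈ 4.4721)
h = -14 (h = -5 - 3*3 = -5 - 9 = -14)
X(m) = 27
r = -27*√5/10 ≈ -6.0374
X(10) - (r + h)² = 27 - (-27*√5/10 - 14)² = 27 - (-14 - 27*√5/10)²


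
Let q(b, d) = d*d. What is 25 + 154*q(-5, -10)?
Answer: 15425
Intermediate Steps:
q(b, d) = d**2
25 + 154*q(-5, -10) = 25 + 154*(-10)**2 = 25 + 154*100 = 25 + 15400 = 15425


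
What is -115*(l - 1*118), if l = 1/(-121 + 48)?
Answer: 990725/73 ≈ 13572.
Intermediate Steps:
l = -1/73 (l = 1/(-73) = -1/73 ≈ -0.013699)
-115*(l - 1*118) = -115*(-1/73 - 1*118) = -115*(-1/73 - 118) = -115*(-8615/73) = 990725/73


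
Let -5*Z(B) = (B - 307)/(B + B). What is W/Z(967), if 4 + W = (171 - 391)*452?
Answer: 16027058/11 ≈ 1.4570e+6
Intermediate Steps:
Z(B) = -(-307 + B)/(10*B) (Z(B) = -(B - 307)/(5*(B + B)) = -(-307 + B)/(5*(2*B)) = -(-307 + B)*1/(2*B)/5 = -(-307 + B)/(10*B))
W = -99444 (W = -4 + (171 - 391)*452 = -4 - 220*452 = -4 - 99440 = -99444)
W/Z(967) = -99444*9670/(307 - 1*967) = -99444*9670/(307 - 967) = -99444/((⅒)*(1/967)*(-660)) = -99444/(-66/967) = -99444*(-967/66) = 16027058/11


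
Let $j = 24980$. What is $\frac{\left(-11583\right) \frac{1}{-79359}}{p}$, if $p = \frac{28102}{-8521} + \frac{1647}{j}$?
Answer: $- \frac{821831533380}{18198443802469} \approx -0.045159$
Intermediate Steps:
$p = - \frac{687953873}{212854580}$ ($p = \frac{28102}{-8521} + \frac{1647}{24980} = 28102 \left(- \frac{1}{8521}\right) + 1647 \cdot \frac{1}{24980} = - \frac{28102}{8521} + \frac{1647}{24980} = - \frac{687953873}{212854580} \approx -3.232$)
$\frac{\left(-11583\right) \frac{1}{-79359}}{p} = \frac{\left(-11583\right) \frac{1}{-79359}}{- \frac{687953873}{212854580}} = \left(-11583\right) \left(- \frac{1}{79359}\right) \left(- \frac{212854580}{687953873}\right) = \frac{3861}{26453} \left(- \frac{212854580}{687953873}\right) = - \frac{821831533380}{18198443802469}$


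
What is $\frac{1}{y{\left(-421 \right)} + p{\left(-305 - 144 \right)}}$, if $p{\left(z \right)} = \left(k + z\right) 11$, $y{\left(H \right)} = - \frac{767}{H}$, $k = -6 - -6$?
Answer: $- \frac{421}{2078552} \approx -0.00020254$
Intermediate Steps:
$k = 0$ ($k = -6 + 6 = 0$)
$p{\left(z \right)} = 11 z$ ($p{\left(z \right)} = \left(0 + z\right) 11 = z 11 = 11 z$)
$\frac{1}{y{\left(-421 \right)} + p{\left(-305 - 144 \right)}} = \frac{1}{- \frac{767}{-421} + 11 \left(-305 - 144\right)} = \frac{1}{\left(-767\right) \left(- \frac{1}{421}\right) + 11 \left(-449\right)} = \frac{1}{\frac{767}{421} - 4939} = \frac{1}{- \frac{2078552}{421}} = - \frac{421}{2078552}$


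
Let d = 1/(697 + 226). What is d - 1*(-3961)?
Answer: 3656004/923 ≈ 3961.0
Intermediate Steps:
d = 1/923 ≈ 0.0010834
d - 1*(-3961) = 1/923 - 1*(-3961) = 1/923 + 3961 = 3656004/923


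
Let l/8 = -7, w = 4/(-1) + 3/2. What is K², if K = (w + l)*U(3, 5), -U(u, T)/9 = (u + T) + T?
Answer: 187388721/4 ≈ 4.6847e+7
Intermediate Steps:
U(u, T) = -18*T - 9*u (U(u, T) = -9*((u + T) + T) = -9*((T + u) + T) = -9*(u + 2*T) = -18*T - 9*u)
w = -5/2 (w = 4*(-1) + 3*(½) = -4 + 3/2 = -5/2 ≈ -2.5000)
l = -56 (l = 8*(-7) = -56)
K = 13689/2 (K = (-5/2 - 56)*(-18*5 - 9*3) = -117*(-90 - 27)/2 = -117/2*(-117) = 13689/2 ≈ 6844.5)
K² = (13689/2)² = 187388721/4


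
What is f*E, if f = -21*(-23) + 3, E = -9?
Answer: -4374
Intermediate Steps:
f = 486 (f = 483 + 3 = 486)
f*E = 486*(-9) = -4374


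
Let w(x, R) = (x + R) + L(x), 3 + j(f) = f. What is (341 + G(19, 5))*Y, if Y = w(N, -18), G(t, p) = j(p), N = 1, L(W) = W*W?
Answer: -5488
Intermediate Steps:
j(f) = -3 + f
L(W) = W²
G(t, p) = -3 + p
w(x, R) = R + x + x² (w(x, R) = (x + R) + x² = (R + x) + x² = R + x + x²)
Y = -16 (Y = -18 + 1 + 1² = -18 + 1 + 1 = -16)
(341 + G(19, 5))*Y = (341 + (-3 + 5))*(-16) = (341 + 2)*(-16) = 343*(-16) = -5488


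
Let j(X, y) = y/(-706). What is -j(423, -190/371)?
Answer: -95/130963 ≈ -0.00072540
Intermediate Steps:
j(X, y) = -y/706 (j(X, y) = y*(-1/706) = -y/706)
-j(423, -190/371) = -(-1)*(-190/371)/706 = -(-1)*(-190*1/371)/706 = -(-1)*(-190)/(706*371) = -1*95/130963 = -95/130963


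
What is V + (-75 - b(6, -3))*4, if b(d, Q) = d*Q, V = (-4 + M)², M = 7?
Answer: -219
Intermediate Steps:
V = 9 (V = (-4 + 7)² = 3² = 9)
b(d, Q) = Q*d
V + (-75 - b(6, -3))*4 = 9 + (-75 - (-3)*6)*4 = 9 + (-75 - 1*(-18))*4 = 9 + (-75 + 18)*4 = 9 - 57*4 = 9 - 228 = -219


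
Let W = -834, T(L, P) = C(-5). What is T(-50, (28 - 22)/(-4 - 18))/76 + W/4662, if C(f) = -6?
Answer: -7613/29526 ≈ -0.25784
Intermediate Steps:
T(L, P) = -6
T(-50, (28 - 22)/(-4 - 18))/76 + W/4662 = -6/76 - 834/4662 = -6*1/76 - 834*1/4662 = -3/38 - 139/777 = -7613/29526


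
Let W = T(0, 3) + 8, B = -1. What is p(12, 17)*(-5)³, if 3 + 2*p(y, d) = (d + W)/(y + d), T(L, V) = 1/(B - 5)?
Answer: 46625/348 ≈ 133.98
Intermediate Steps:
T(L, V) = -⅙ (T(L, V) = 1/(-1 - 5) = 1/(-6) = -⅙)
W = 47/6 (W = -⅙ + 8 = 47/6 ≈ 7.8333)
p(y, d) = -3/2 + (47/6 + d)/(2*(d + y)) (p(y, d) = -3/2 + ((d + 47/6)/(y + d))/2 = -3/2 + ((47/6 + d)/(d + y))/2 = -3/2 + (47/6 + d)/(2*(d + y)))
p(12, 17)*(-5)³ = ((47/12 - 1*17 - 3/2*12)/(17 + 12))*(-5)³ = ((47/12 - 17 - 18)/29)*(-125) = ((1/29)*(-373/12))*(-125) = -373/348*(-125) = 46625/348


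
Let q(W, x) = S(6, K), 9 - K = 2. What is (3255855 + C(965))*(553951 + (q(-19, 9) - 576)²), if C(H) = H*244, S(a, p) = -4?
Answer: 3108495801565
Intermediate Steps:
K = 7 (K = 9 - 1*2 = 9 - 2 = 7)
q(W, x) = -4
C(H) = 244*H
(3255855 + C(965))*(553951 + (q(-19, 9) - 576)²) = (3255855 + 244*965)*(553951 + (-4 - 576)²) = (3255855 + 235460)*(553951 + (-580)²) = 3491315*(553951 + 336400) = 3491315*890351 = 3108495801565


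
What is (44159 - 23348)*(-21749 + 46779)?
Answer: 520899330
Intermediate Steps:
(44159 - 23348)*(-21749 + 46779) = 20811*25030 = 520899330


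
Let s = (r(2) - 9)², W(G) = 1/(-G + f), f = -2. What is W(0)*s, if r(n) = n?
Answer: -49/2 ≈ -24.500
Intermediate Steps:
W(G) = 1/(-2 - G) (W(G) = 1/(-G - 2) = 1/(-2 - G))
s = 49 (s = (2 - 9)² = (-7)² = 49)
W(0)*s = -1/(2 + 0)*49 = -1/2*49 = -1*½*49 = -½*49 = -49/2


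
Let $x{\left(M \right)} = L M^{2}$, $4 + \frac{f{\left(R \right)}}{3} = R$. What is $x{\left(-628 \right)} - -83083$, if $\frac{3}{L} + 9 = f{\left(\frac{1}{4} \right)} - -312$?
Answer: $\frac{33896823}{389} \approx 87138.0$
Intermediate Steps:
$f{\left(R \right)} = -12 + 3 R$
$L = \frac{4}{389}$ ($L = \frac{3}{-9 - \left(-300 - \frac{3}{4}\right)} = \frac{3}{-9 + \left(\left(-12 + 3 \cdot \frac{1}{4}\right) + 312\right)} = \frac{3}{-9 + \left(\left(-12 + \frac{3}{4}\right) + 312\right)} = \frac{3}{-9 + \left(- \frac{45}{4} + 312\right)} = \frac{3}{-9 + \frac{1203}{4}} = \frac{3}{\frac{1167}{4}} = 3 \cdot \frac{4}{1167} = \frac{4}{389} \approx 0.010283$)
$x{\left(M \right)} = \frac{4 M^{2}}{389}$
$x{\left(-628 \right)} - -83083 = \frac{4 \left(-628\right)^{2}}{389} - -83083 = \frac{4}{389} \cdot 394384 + 83083 = \frac{1577536}{389} + 83083 = \frac{33896823}{389}$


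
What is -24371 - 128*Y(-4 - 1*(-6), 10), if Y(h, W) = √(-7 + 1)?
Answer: -24371 - 128*I*√6 ≈ -24371.0 - 313.53*I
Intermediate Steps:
Y(h, W) = I*√6 (Y(h, W) = √(-6) = I*√6)
-24371 - 128*Y(-4 - 1*(-6), 10) = -24371 - 128*I*√6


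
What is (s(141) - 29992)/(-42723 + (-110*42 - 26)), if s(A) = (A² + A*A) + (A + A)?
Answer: -1436/6767 ≈ -0.21221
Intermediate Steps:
s(A) = 2*A + 2*A² (s(A) = (A² + A²) + 2*A = 2*A² + 2*A = 2*A + 2*A²)
(s(141) - 29992)/(-42723 + (-110*42 - 26)) = (2*141*(1 + 141) - 29992)/(-42723 + (-110*42 - 26)) = (2*141*142 - 29992)/(-42723 + (-4620 - 26)) = (40044 - 29992)/(-42723 - 4646) = 10052/(-47369) = 10052*(-1/47369) = -1436/6767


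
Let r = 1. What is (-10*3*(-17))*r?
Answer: 510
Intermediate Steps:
(-10*3*(-17))*r = (-10*3*(-17))*1 = -30*(-17)*1 = 510*1 = 510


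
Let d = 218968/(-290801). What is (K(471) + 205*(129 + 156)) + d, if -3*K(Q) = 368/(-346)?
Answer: 8817774995567/150925719 ≈ 58425.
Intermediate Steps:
d = -218968/290801 (d = 218968*(-1/290801) = -218968/290801 ≈ -0.75298)
K(Q) = 184/519 (K(Q) = -368/(3*(-346)) = -368*(-1)/(3*346) = -⅓*(-184/173) = 184/519)
(K(471) + 205*(129 + 156)) + d = (184/519 + 205*(129 + 156)) - 218968/290801 = (184/519 + 205*285) - 218968/290801 = (184/519 + 58425) - 218968/290801 = 30322759/519 - 218968/290801 = 8817774995567/150925719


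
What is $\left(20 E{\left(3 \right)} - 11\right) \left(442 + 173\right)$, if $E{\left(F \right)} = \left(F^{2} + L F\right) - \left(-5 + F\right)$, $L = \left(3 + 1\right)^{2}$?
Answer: $718935$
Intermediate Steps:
$L = 16$ ($L = 4^{2} = 16$)
$E{\left(F \right)} = 5 + F^{2} + 15 F$ ($E{\left(F \right)} = \left(F^{2} + 16 F\right) - \left(-5 + F\right) = 5 + F^{2} + 15 F$)
$\left(20 E{\left(3 \right)} - 11\right) \left(442 + 173\right) = \left(20 \left(5 + 3^{2} + 15 \cdot 3\right) - 11\right) \left(442 + 173\right) = \left(20 \left(5 + 9 + 45\right) - 11\right) 615 = \left(20 \cdot 59 - 11\right) 615 = \left(1180 - 11\right) 615 = 1169 \cdot 615 = 718935$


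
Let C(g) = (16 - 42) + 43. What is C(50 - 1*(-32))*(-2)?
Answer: -34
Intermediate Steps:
C(g) = 17 (C(g) = -26 + 43 = 17)
C(50 - 1*(-32))*(-2) = 17*(-2) = -34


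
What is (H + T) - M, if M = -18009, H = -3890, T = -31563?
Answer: -17444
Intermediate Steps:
(H + T) - M = (-3890 - 31563) - 1*(-18009) = -35453 + 18009 = -17444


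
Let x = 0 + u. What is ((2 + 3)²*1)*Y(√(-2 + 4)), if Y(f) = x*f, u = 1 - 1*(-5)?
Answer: 150*√2 ≈ 212.13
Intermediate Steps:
u = 6 (u = 1 + 5 = 6)
x = 6 (x = 0 + 6 = 6)
Y(f) = 6*f
((2 + 3)²*1)*Y(√(-2 + 4)) = ((2 + 3)²*1)*(6*√(-2 + 4)) = (5²*1)*(6*√2) = (25*1)*(6*√2) = 25*(6*√2) = 150*√2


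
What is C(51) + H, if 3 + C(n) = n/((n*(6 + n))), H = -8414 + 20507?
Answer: 689131/57 ≈ 12090.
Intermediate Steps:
H = 12093
C(n) = -3 + 1/(6 + n) (C(n) = -3 + n/((n*(6 + n))) = -3 + n*(1/(n*(6 + n))) = -3 + 1/(6 + n))
C(51) + H = (-17 - 3*51)/(6 + 51) + 12093 = (-17 - 153)/57 + 12093 = (1/57)*(-170) + 12093 = -170/57 + 12093 = 689131/57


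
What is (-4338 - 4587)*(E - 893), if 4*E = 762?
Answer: 12539625/2 ≈ 6.2698e+6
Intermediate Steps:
E = 381/2 (E = (¼)*762 = 381/2 ≈ 190.50)
(-4338 - 4587)*(E - 893) = (-4338 - 4587)*(381/2 - 893) = -8925*(-1405/2) = 12539625/2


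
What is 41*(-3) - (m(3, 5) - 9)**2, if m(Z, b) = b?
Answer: -139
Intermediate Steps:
41*(-3) - (m(3, 5) - 9)**2 = 41*(-3) - (5 - 9)**2 = -123 - 1*(-4)**2 = -123 - 1*16 = -123 - 16 = -139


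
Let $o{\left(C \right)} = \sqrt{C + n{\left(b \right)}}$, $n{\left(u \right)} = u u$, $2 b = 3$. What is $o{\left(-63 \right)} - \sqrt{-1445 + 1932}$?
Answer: $- \sqrt{487} + \frac{9 i \sqrt{3}}{2} \approx -22.068 + 7.7942 i$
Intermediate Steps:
$b = \frac{3}{2}$ ($b = \frac{1}{2} \cdot 3 = \frac{3}{2} \approx 1.5$)
$n{\left(u \right)} = u^{2}$
$o{\left(C \right)} = \sqrt{\frac{9}{4} + C}$ ($o{\left(C \right)} = \sqrt{C + \left(\frac{3}{2}\right)^{2}} = \sqrt{C + \frac{9}{4}} = \sqrt{\frac{9}{4} + C}$)
$o{\left(-63 \right)} - \sqrt{-1445 + 1932} = \frac{\sqrt{9 + 4 \left(-63\right)}}{2} - \sqrt{-1445 + 1932} = \frac{\sqrt{9 - 252}}{2} - \sqrt{487} = \frac{\sqrt{-243}}{2} - \sqrt{487} = \frac{9 i \sqrt{3}}{2} - \sqrt{487} = - \sqrt{487} + \frac{9 i \sqrt{3}}{2}$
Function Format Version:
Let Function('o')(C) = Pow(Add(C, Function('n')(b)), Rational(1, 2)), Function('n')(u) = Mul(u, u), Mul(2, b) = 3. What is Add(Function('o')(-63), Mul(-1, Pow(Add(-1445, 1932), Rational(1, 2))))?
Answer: Add(Mul(-1, Pow(487, Rational(1, 2))), Mul(Rational(9, 2), I, Pow(3, Rational(1, 2)))) ≈ Add(-22.068, Mul(7.7942, I))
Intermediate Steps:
b = Rational(3, 2) (b = Mul(Rational(1, 2), 3) = Rational(3, 2) ≈ 1.5000)
Function('n')(u) = Pow(u, 2)
Function('o')(C) = Pow(Add(Rational(9, 4), C), Rational(1, 2)) (Function('o')(C) = Pow(Add(C, Pow(Rational(3, 2), 2)), Rational(1, 2)) = Pow(Add(C, Rational(9, 4)), Rational(1, 2)) = Pow(Add(Rational(9, 4), C), Rational(1, 2)))
Add(Function('o')(-63), Mul(-1, Pow(Add(-1445, 1932), Rational(1, 2)))) = Add(Mul(Rational(1, 2), Pow(Add(9, Mul(4, -63)), Rational(1, 2))), Mul(-1, Pow(Add(-1445, 1932), Rational(1, 2)))) = Add(Mul(Rational(1, 2), Pow(Add(9, -252), Rational(1, 2))), Mul(-1, Pow(487, Rational(1, 2)))) = Add(Mul(Rational(1, 2), Pow(-243, Rational(1, 2))), Mul(-1, Pow(487, Rational(1, 2)))) = Add(Mul(Rational(1, 2), Mul(9, I, Pow(3, Rational(1, 2)))), Mul(-1, Pow(487, Rational(1, 2)))) = Add(Mul(Rational(9, 2), I, Pow(3, Rational(1, 2))), Mul(-1, Pow(487, Rational(1, 2)))) = Add(Mul(-1, Pow(487, Rational(1, 2))), Mul(Rational(9, 2), I, Pow(3, Rational(1, 2))))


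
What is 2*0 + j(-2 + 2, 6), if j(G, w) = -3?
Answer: -3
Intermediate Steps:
2*0 + j(-2 + 2, 6) = 2*0 - 3 = 0 - 3 = -3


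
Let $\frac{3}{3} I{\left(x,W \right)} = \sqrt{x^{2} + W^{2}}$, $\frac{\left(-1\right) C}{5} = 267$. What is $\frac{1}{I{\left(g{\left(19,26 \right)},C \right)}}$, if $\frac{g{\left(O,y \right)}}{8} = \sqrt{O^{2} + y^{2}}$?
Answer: $\frac{\sqrt{1848593}}{1848593} \approx 0.00073549$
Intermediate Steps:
$C = -1335$ ($C = \left(-5\right) 267 = -1335$)
$g{\left(O,y \right)} = 8 \sqrt{O^{2} + y^{2}}$
$I{\left(x,W \right)} = \sqrt{W^{2} + x^{2}}$ ($I{\left(x,W \right)} = \sqrt{x^{2} + W^{2}} = \sqrt{W^{2} + x^{2}}$)
$\frac{1}{I{\left(g{\left(19,26 \right)},C \right)}} = \frac{1}{\sqrt{\left(-1335\right)^{2} + \left(8 \sqrt{19^{2} + 26^{2}}\right)^{2}}} = \frac{1}{\sqrt{1782225 + \left(8 \sqrt{361 + 676}\right)^{2}}} = \frac{1}{\sqrt{1782225 + \left(8 \sqrt{1037}\right)^{2}}} = \frac{1}{\sqrt{1782225 + 66368}} = \frac{1}{\sqrt{1848593}} = \frac{\sqrt{1848593}}{1848593}$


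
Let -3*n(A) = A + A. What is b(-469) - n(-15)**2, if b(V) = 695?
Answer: 595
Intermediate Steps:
n(A) = -2*A/3 (n(A) = -(A + A)/3 = -2*A/3)
b(-469) - n(-15)**2 = 695 - (-2/3*(-15))**2 = 695 - 1*10**2 = 695 - 1*100 = 695 - 100 = 595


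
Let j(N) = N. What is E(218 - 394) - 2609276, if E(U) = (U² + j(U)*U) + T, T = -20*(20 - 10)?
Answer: -2547524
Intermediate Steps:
T = -200 (T = -20*10 = -200)
E(U) = -200 + 2*U² (E(U) = (U² + U*U) - 200 = (U² + U²) - 200 = 2*U² - 200 = -200 + 2*U²)
E(218 - 394) - 2609276 = (-200 + 2*(218 - 394)²) - 2609276 = (-200 + 2*(-176)²) - 2609276 = (-200 + 2*30976) - 2609276 = (-200 + 61952) - 2609276 = 61752 - 2609276 = -2547524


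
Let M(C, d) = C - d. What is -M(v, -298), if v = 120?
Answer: -418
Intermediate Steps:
-M(v, -298) = -(120 - 1*(-298)) = -(120 + 298) = -1*418 = -418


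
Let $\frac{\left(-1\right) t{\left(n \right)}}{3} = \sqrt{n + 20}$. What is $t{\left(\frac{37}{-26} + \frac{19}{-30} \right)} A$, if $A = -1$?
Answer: $\frac{\sqrt{682305}}{65} \approx 12.708$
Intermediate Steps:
$t{\left(n \right)} = - 3 \sqrt{20 + n}$ ($t{\left(n \right)} = - 3 \sqrt{n + 20} = - 3 \sqrt{20 + n}$)
$t{\left(\frac{37}{-26} + \frac{19}{-30} \right)} A = - 3 \sqrt{20 + \left(\frac{37}{-26} + \frac{19}{-30}\right)} \left(-1\right) = - 3 \sqrt{20 + \left(37 \left(- \frac{1}{26}\right) + 19 \left(- \frac{1}{30}\right)\right)} \left(-1\right) = - 3 \sqrt{20 - \frac{401}{195}} \left(-1\right) = - 3 \sqrt{\frac{3499}{195}} \left(-1\right) = - 3 \frac{\sqrt{682305}}{195} \left(-1\right) = - \frac{\sqrt{682305}}{65} \left(-1\right) = \frac{\sqrt{682305}}{65}$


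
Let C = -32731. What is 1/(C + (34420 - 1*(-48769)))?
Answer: 1/50458 ≈ 1.9818e-5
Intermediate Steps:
1/(C + (34420 - 1*(-48769))) = 1/(-32731 + (34420 - 1*(-48769))) = 1/(-32731 + (34420 + 48769)) = 1/(-32731 + 83189) = 1/50458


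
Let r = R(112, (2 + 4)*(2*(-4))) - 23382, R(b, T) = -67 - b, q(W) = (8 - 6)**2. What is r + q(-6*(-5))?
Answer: -23557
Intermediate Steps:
q(W) = 4 (q(W) = 2**2 = 4)
r = -23561 (r = (-67 - 1*112) - 23382 = (-67 - 112) - 23382 = -179 - 23382 = -23561)
r + q(-6*(-5)) = -23561 + 4 = -23557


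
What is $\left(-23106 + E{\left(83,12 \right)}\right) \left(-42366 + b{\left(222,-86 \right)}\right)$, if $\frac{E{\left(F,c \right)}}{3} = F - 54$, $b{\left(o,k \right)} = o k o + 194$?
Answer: $98535039324$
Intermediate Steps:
$b{\left(o,k \right)} = 194 + k o^{2}$ ($b{\left(o,k \right)} = k o o + 194 = k o^{2} + 194 = 194 + k o^{2}$)
$E{\left(F,c \right)} = -162 + 3 F$ ($E{\left(F,c \right)} = 3 \left(F - 54\right) = 3 \left(-54 + F\right) = -162 + 3 F$)
$\left(-23106 + E{\left(83,12 \right)}\right) \left(-42366 + b{\left(222,-86 \right)}\right) = \left(-23106 + \left(-162 + 3 \cdot 83\right)\right) \left(-42366 + \left(194 - 86 \cdot 222^{2}\right)\right) = \left(-23106 + \left(-162 + 249\right)\right) \left(-42366 + \left(194 - 4238424\right)\right) = \left(-23106 + 87\right) \left(-42366 + \left(194 - 4238424\right)\right) = - 23019 \left(-42366 - 4238230\right) = \left(-23019\right) \left(-4280596\right) = 98535039324$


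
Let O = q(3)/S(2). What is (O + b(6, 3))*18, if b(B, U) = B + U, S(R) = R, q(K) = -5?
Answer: 117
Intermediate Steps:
O = -5/2 ≈ -2.5000
(O + b(6, 3))*18 = (-5/2 + (6 + 3))*18 = (-5/2 + 9)*18 = (13/2)*18 = 117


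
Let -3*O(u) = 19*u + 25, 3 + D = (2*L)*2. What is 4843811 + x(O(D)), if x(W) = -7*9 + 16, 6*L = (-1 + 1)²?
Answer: 4843764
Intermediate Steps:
L = 0 (L = (-1 + 1)²/6 = (⅙)*0² = (⅙)*0 = 0)
D = -3 (D = -3 + (2*0)*2 = -3 + 0*2 = -3 + 0 = -3)
O(u) = -25/3 - 19*u/3 (O(u) = -(19*u + 25)/3 = -(25 + 19*u)/3 = -25/3 - 19*u/3)
x(W) = -47 (x(W) = -63 + 16 = -47)
4843811 + x(O(D)) = 4843811 - 47 = 4843764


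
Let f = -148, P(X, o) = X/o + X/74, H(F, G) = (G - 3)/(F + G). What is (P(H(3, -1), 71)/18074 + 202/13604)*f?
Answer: -4794533908/2182173427 ≈ -2.1971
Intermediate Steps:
H(F, G) = (-3 + G)/(F + G)
P(X, o) = X/74 + X/o (P(X, o) = X/o + X*(1/74) = X/o + X/74 = X/74 + X/o)
(P(H(3, -1), 71)/18074 + 202/13604)*f = ((((-3 - 1)/(3 - 1))/74 + ((-3 - 1)/(3 - 1))/71)/18074 + 202/13604)*(-148) = (((-4/2)/74 + (-4/2)*(1/71))*(1/18074) + 202*(1/13604))*(-148) = ((((½)*(-4))/74 + ((½)*(-4))*(1/71))*(1/18074) + 101/6802)*(-148) = (((1/74)*(-2) - 2*1/71)*(1/18074) + 101/6802)*(-148) = ((-1/37 - 2/71)*(1/18074) + 101/6802)*(-148) = (-145/2627*1/18074 + 101/6802)*(-148) = (-145/47480398 + 101/6802)*(-148) = (1198633477/80740416799)*(-148) = -4794533908/2182173427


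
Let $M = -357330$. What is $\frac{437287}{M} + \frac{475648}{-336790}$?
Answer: $- \frac{31723718857}{12034517070} \approx -2.6361$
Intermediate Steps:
$\frac{437287}{M} + \frac{475648}{-336790} = \frac{437287}{-357330} + \frac{475648}{-336790} = 437287 \left(- \frac{1}{357330}\right) + 475648 \left(- \frac{1}{336790}\right) = - \frac{437287}{357330} - \frac{237824}{168395} = - \frac{31723718857}{12034517070}$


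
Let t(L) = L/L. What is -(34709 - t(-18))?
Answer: -34708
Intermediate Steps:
t(L) = 1
-(34709 - t(-18)) = -(34709 - 1*1) = -(34709 - 1) = -1*34708 = -34708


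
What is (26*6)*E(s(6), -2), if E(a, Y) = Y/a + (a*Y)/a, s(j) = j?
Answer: -364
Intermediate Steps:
E(a, Y) = Y + Y/a (E(a, Y) = Y/a + (Y*a)/a = Y/a + Y = Y + Y/a)
(26*6)*E(s(6), -2) = (26*6)*(-2 - 2/6) = 156*(-2 - 2*1/6) = 156*(-2 - 1/3) = 156*(-7/3) = -364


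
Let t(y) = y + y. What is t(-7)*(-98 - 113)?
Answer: 2954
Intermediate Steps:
t(y) = 2*y
t(-7)*(-98 - 113) = (2*(-7))*(-98 - 113) = -14*(-211) = 2954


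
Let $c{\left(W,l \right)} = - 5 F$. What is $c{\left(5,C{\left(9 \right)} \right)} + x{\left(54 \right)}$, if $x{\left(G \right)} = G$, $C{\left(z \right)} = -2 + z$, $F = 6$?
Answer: $24$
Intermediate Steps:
$c{\left(W,l \right)} = -30$ ($c{\left(W,l \right)} = \left(-5\right) 6 = -30$)
$c{\left(5,C{\left(9 \right)} \right)} + x{\left(54 \right)} = -30 + 54 = 24$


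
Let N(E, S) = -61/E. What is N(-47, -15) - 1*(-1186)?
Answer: 55803/47 ≈ 1187.3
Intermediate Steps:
N(-47, -15) - 1*(-1186) = -61/(-47) - 1*(-1186) = -61*(-1/47) + 1186 = 61/47 + 1186 = 55803/47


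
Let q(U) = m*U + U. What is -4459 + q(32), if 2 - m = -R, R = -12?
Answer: -4747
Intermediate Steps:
m = -10 (m = 2 - (-1)*(-12) = 2 - 1*12 = 2 - 12 = -10)
q(U) = -9*U (q(U) = -10*U + U = -9*U)
-4459 + q(32) = -4459 - 9*32 = -4459 - 288 = -4747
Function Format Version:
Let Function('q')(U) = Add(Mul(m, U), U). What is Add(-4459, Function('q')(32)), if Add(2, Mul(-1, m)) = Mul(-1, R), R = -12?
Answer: -4747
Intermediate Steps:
m = -10 (m = Add(2, Mul(-1, Mul(-1, -12))) = Add(2, Mul(-1, 12)) = Add(2, -12) = -10)
Function('q')(U) = Mul(-9, U) (Function('q')(U) = Add(Mul(-10, U), U) = Mul(-9, U))
Add(-4459, Function('q')(32)) = Add(-4459, Mul(-9, 32)) = Add(-4459, -288) = -4747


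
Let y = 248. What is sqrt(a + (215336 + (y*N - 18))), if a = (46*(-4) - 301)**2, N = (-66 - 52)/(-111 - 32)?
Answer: sqrt(9217338559)/143 ≈ 671.38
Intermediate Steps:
N = 118/143 (N = -118/(-143) = -118*(-1/143) = 118/143 ≈ 0.82517)
a = 235225 (a = (-184 - 301)**2 = (-485)**2 = 235225)
sqrt(a + (215336 + (y*N - 18))) = sqrt(235225 + (215336 + (248*(118/143) - 18))) = sqrt(235225 + (215336 + (29264/143 - 18))) = sqrt(235225 + (215336 + 26690/143)) = sqrt(235225 + 30819738/143) = sqrt(64456913/143) = sqrt(9217338559)/143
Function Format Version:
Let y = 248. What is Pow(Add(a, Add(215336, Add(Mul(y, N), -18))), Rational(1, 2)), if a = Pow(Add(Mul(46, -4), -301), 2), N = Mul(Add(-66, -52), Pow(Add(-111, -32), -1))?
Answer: Mul(Rational(1, 143), Pow(9217338559, Rational(1, 2))) ≈ 671.38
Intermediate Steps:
N = Rational(118, 143) (N = Mul(-118, Pow(-143, -1)) = Mul(-118, Rational(-1, 143)) = Rational(118, 143) ≈ 0.82517)
a = 235225 (a = Pow(Add(-184, -301), 2) = Pow(-485, 2) = 235225)
Pow(Add(a, Add(215336, Add(Mul(y, N), -18))), Rational(1, 2)) = Pow(Add(235225, Add(215336, Add(Mul(248, Rational(118, 143)), -18))), Rational(1, 2)) = Pow(Add(235225, Add(215336, Add(Rational(29264, 143), -18))), Rational(1, 2)) = Pow(Add(235225, Add(215336, Rational(26690, 143))), Rational(1, 2)) = Pow(Add(235225, Rational(30819738, 143)), Rational(1, 2)) = Pow(Rational(64456913, 143), Rational(1, 2)) = Mul(Rational(1, 143), Pow(9217338559, Rational(1, 2)))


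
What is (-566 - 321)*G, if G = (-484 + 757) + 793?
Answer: -945542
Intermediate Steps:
G = 1066 (G = 273 + 793 = 1066)
(-566 - 321)*G = (-566 - 321)*1066 = -887*1066 = -945542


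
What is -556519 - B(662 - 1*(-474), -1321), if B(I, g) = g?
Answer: -555198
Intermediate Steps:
-556519 - B(662 - 1*(-474), -1321) = -556519 - 1*(-1321) = -556519 + 1321 = -555198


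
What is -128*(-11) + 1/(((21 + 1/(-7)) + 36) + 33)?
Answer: 885639/629 ≈ 1408.0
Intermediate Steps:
-128*(-11) + 1/(((21 + 1/(-7)) + 36) + 33) = 1408 + 1/(((21 - ⅐) + 36) + 33) = 1408 + 1/((146/7 + 36) + 33) = 1408 + 1/(398/7 + 33) = 1408 + 1/(629/7) = 1408 + 7/629 = 885639/629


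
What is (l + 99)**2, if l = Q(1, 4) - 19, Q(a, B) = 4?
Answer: 7056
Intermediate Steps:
l = -15 (l = 4 - 19 = -15)
(l + 99)**2 = (-15 + 99)**2 = 84**2 = 7056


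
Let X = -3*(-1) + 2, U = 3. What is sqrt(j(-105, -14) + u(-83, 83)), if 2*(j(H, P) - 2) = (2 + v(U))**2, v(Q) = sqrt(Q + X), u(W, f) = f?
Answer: sqrt(91 + 4*sqrt(2)) ≈ 9.8314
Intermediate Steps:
X = 5 (X = 3 + 2 = 5)
v(Q) = sqrt(5 + Q) (v(Q) = sqrt(Q + 5) = sqrt(5 + Q))
j(H, P) = 2 + (2 + 2*sqrt(2))**2/2 (j(H, P) = 2 + (2 + sqrt(5 + 3))**2/2 = 2 + (2 + sqrt(8))**2/2 = 2 + (2 + 2*sqrt(2))**2/2)
sqrt(j(-105, -14) + u(-83, 83)) = sqrt((8 + 4*sqrt(2)) + 83) = sqrt(91 + 4*sqrt(2))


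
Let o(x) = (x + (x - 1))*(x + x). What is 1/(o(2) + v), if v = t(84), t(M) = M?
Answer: 1/96 ≈ 0.010417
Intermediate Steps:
v = 84
o(x) = 2*x*(-1 + 2*x) (o(x) = (x + (-1 + x))*(2*x) = (-1 + 2*x)*(2*x) = 2*x*(-1 + 2*x))
1/(o(2) + v) = 1/(2*2*(-1 + 2*2) + 84) = 1/(2*2*(-1 + 4) + 84) = 1/(2*2*3 + 84) = 1/(12 + 84) = 1/96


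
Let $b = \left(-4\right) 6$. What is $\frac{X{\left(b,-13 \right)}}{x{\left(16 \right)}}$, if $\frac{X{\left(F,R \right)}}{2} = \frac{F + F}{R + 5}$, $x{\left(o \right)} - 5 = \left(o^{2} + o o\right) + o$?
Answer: $\frac{12}{533} \approx 0.022514$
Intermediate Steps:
$b = -24$
$x{\left(o \right)} = 5 + o + 2 o^{2}$ ($x{\left(o \right)} = 5 + \left(\left(o^{2} + o o\right) + o\right) = 5 + \left(\left(o^{2} + o^{2}\right) + o\right) = 5 + \left(2 o^{2} + o\right) = 5 + \left(o + 2 o^{2}\right) = 5 + o + 2 o^{2}$)
$X{\left(F,R \right)} = \frac{4 F}{5 + R}$ ($X{\left(F,R \right)} = 2 \frac{F + F}{R + 5} = 2 \frac{2 F}{5 + R} = \frac{4 F}{5 + R}$)
$\frac{X{\left(b,-13 \right)}}{x{\left(16 \right)}} = \frac{4 \left(-24\right) \frac{1}{5 - 13}}{5 + 16 + 2 \cdot 16^{2}} = \frac{4 \left(-24\right) \frac{1}{-8}}{5 + 16 + 2 \cdot 256} = \frac{4 \left(-24\right) \left(- \frac{1}{8}\right)}{5 + 16 + 512} = \frac{12}{533}$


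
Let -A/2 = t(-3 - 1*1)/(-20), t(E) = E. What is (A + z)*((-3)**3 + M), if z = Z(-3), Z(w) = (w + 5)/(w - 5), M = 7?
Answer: 13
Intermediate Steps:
Z(w) = (5 + w)/(-5 + w)
z = -1/4 (z = (5 - 3)/(-5 - 3) = 2/(-8) = -1/8*2 = -1/4 ≈ -0.25000)
A = -2/5 (A = -2*(-3 - 1*1)/(-20) = -2*(-3 - 1)*(-1)/20 = -(-8)*(-1)/20 = -2*1/5 = -2/5 ≈ -0.40000)
(A + z)*((-3)**3 + M) = (-2/5 - 1/4)*((-3)**3 + 7) = -13*(-27 + 7)/20 = -13/20*(-20) = 13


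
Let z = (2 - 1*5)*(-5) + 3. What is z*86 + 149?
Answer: 1697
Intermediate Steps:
z = 18 (z = (2 - 5)*(-5) + 3 = -3*(-5) + 3 = 15 + 3 = 18)
z*86 + 149 = 18*86 + 149 = 1548 + 149 = 1697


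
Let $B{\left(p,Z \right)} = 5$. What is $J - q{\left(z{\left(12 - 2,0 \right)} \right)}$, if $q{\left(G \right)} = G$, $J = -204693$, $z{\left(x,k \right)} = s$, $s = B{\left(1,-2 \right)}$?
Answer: $-204698$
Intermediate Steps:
$s = 5$
$z{\left(x,k \right)} = 5$
$J - q{\left(z{\left(12 - 2,0 \right)} \right)} = -204693 - 5 = -204698$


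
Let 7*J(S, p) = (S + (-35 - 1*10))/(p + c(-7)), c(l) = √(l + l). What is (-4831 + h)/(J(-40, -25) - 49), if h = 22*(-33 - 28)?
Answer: 4689516986/36863593 + 3672935*I*√14/73727186 ≈ 127.21 + 0.1864*I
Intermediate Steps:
c(l) = √2*√l (c(l) = √(2*l) = √2*√l)
h = -1342 (h = 22*(-61) = -1342)
J(S, p) = (-45 + S)/(7*(p + I*√14)) (J(S, p) = ((S + (-35 - 1*10))/(p + √2*√(-7)))/7 = ((S + (-35 - 10))/(p + √2*(I*√7)))/7 = ((S - 45)/(p + I*√14))/7 = ((-45 + S)/(p + I*√14))/7 = (-45 + S)/(7*(p + I*√14)))
(-4831 + h)/(J(-40, -25) - 49) = (-4831 - 1342)/((-45 - 40)/(7*(-25 + I*√14)) - 49) = -6173/((⅐)*(-85)/(-25 + I*√14) - 49) = -6173/(-85/(7*(-25 + I*√14)) - 49) = -6173/(-49 - 85/(7*(-25 + I*√14)))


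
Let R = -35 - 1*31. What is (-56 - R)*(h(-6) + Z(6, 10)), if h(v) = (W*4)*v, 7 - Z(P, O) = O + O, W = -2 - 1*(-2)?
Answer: -130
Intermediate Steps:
R = -66 (R = -35 - 31 = -66)
W = 0 (W = -2 + 2 = 0)
Z(P, O) = 7 - 2*O (Z(P, O) = 7 - (O + O) = 7 - 2*O)
h(v) = 0 (h(v) = (0*4)*v = 0*v = 0)
(-56 - R)*(h(-6) + Z(6, 10)) = (-56 - 1*(-66))*(0 + (7 - 2*10)) = (-56 + 66)*(0 + (7 - 20)) = 10*(0 - 13) = 10*(-13) = -130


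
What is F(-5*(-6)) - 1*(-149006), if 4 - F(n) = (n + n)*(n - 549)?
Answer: 180150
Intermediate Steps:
F(n) = 4 - 2*n*(-549 + n) (F(n) = 4 - (n + n)*(n - 549) = 4 - 2*n*(-549 + n))
F(-5*(-6)) - 1*(-149006) = (4 - 2*(-5*(-6))² + 1098*(-5*(-6))) - 1*(-149006) = (4 - 2*30² + 1098*30) + 149006 = (4 - 2*900 + 32940) + 149006 = (4 - 1800 + 32940) + 149006 = 31144 + 149006 = 180150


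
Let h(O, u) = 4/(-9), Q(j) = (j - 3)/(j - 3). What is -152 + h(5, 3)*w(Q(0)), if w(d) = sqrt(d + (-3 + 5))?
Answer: -152 - 4*sqrt(3)/9 ≈ -152.77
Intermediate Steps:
Q(j) = 1 (Q(j) = (-3 + j)/(-3 + j) = 1)
w(d) = sqrt(2 + d) (w(d) = sqrt(d + 2) = sqrt(2 + d))
h(O, u) = -4/9 (h(O, u) = 4*(-1/9) = -4/9)
-152 + h(5, 3)*w(Q(0)) = -152 - 4*sqrt(2 + 1)/9 = -152 - 4*sqrt(3)/9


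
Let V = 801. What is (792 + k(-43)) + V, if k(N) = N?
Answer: 1550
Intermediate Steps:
(792 + k(-43)) + V = (792 - 43) + 801 = 749 + 801 = 1550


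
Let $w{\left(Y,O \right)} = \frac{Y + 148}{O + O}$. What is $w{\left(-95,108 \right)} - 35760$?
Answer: $- \frac{7724107}{216} \approx -35760.0$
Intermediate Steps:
$w{\left(Y,O \right)} = \frac{148 + Y}{2 O}$
$w{\left(-95,108 \right)} - 35760 = \frac{148 - 95}{2 \cdot 108} - 35760 = \frac{1}{2} \cdot \frac{1}{108} \cdot 53 - 35760 = \frac{53}{216} - 35760 = - \frac{7724107}{216}$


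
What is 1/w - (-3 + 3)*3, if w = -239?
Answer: -1/239 ≈ -0.0041841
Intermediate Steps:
1/w - (-3 + 3)*3 = 1/(-239) - (-3 + 3)*3 = -1/239 - 0*3 = -1/239 - 1*0 = -1/239 + 0 = -1/239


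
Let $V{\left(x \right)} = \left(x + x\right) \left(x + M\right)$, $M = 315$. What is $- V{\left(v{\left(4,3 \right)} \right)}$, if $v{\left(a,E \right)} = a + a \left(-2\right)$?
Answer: $2488$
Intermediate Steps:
$v{\left(a,E \right)} = - a$ ($v{\left(a,E \right)} = a - 2 a = - a$)
$V{\left(x \right)} = 2 x \left(315 + x\right)$ ($V{\left(x \right)} = \left(x + x\right) \left(x + 315\right) = 2 x \left(315 + x\right)$)
$- V{\left(v{\left(4,3 \right)} \right)} = - 2 \left(\left(-1\right) 4\right) \left(315 - 4\right) = - 2 \left(-4\right) \left(315 - 4\right) = - 2 \left(-4\right) 311 = \left(-1\right) \left(-2488\right) = 2488$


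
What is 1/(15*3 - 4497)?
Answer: -1/4452 ≈ -0.00022462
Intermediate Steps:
1/(15*3 - 4497) = 1/(45 - 4497) = 1/(-4452) = -1/4452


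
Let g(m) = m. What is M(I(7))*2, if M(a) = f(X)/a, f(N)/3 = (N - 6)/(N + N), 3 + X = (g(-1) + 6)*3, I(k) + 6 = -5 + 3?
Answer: -3/16 ≈ -0.18750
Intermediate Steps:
I(k) = -8 (I(k) = -6 + (-5 + 3) = -6 - 2 = -8)
X = 12 (X = -3 + (-1 + 6)*3 = -3 + 5*3 = -3 + 15 = 12)
f(N) = 3*(-6 + N)/(2*N) (f(N) = 3*((N - 6)/(N + N)) = 3*((-6 + N)/((2*N))) = 3*((-6 + N)*(1/(2*N))) = 3*((-6 + N)/(2*N)) = 3*(-6 + N)/(2*N))
M(a) = 3/(4*a) (M(a) = (3/2 - 9/12)/a = (3/2 - 9*1/12)/a = (3/2 - 3/4)/a = 3/(4*a))
M(I(7))*2 = ((3/4)/(-8))*2 = ((3/4)*(-1/8))*2 = -3/32*2 = -3/16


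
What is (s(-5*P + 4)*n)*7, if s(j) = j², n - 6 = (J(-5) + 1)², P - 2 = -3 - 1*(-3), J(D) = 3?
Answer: 5544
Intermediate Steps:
P = 2 (P = 2 + (-3 - 1*(-3)) = 2 + (-3 + 3) = 2 + 0 = 2)
n = 22 (n = 6 + (3 + 1)² = 6 + 4² = 6 + 16 = 22)
(s(-5*P + 4)*n)*7 = ((-5*2 + 4)²*22)*7 = ((-10 + 4)²*22)*7 = ((-6)²*22)*7 = (36*22)*7 = 792*7 = 5544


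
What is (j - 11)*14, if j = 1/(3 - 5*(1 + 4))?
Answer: -1701/11 ≈ -154.64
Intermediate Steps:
j = -1/22 (j = 1/(3 - 5*5) = 1/(3 - 25) = 1/(-22) = -1/22 ≈ -0.045455)
(j - 11)*14 = (-1/22 - 11)*14 = -243/22*14 = -1701/11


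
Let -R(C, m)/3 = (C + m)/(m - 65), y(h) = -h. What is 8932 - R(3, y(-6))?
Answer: 526961/59 ≈ 8931.5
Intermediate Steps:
R(C, m) = -3*(C + m)/(-65 + m) (R(C, m) = -3*(C + m)/(m - 65) = -3*(C + m)/(-65 + m))
8932 - R(3, y(-6)) = 8932 - 3*(-1*3 - (-1)*(-6))/(-65 - 1*(-6)) = 8932 - 3*(-3 - 1*6)/(-65 + 6) = 8932 - 3*(-3 - 6)/(-59) = 8932 - 3*(-1)*(-9)/59 = 8932 - 1*27/59 = 8932 - 27/59 = 526961/59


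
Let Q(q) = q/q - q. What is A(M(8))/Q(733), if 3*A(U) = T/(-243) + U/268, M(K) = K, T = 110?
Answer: 1721/8938269 ≈ 0.00019254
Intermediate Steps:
Q(q) = 1 - q
A(U) = -110/729 + U/804 (A(U) = (110/(-243) + U/268)/3 = (110*(-1/243) + U*(1/268))/3 = (-110/243 + U/268)/3 = -110/729 + U/804)
A(M(8))/Q(733) = (-110/729 + (1/804)*8)/(1 - 1*733) = (-110/729 + 2/201)/(1 - 733) = -6884/48843/(-732) = -6884/48843*(-1/732) = 1721/8938269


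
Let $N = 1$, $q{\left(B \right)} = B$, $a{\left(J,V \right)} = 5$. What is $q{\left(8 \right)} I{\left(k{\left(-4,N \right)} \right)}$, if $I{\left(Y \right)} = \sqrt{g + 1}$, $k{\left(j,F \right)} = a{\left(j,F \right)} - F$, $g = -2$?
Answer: $8 i \approx 8.0 i$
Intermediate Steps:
$k{\left(j,F \right)} = 5 - F$
$I{\left(Y \right)} = i$ ($I{\left(Y \right)} = \sqrt{-2 + 1} = \sqrt{-1} = i$)
$q{\left(8 \right)} I{\left(k{\left(-4,N \right)} \right)} = 8 i$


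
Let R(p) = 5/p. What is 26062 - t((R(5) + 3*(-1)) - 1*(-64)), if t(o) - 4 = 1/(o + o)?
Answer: 3231191/124 ≈ 26058.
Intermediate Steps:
t(o) = 4 + 1/(2*o) (t(o) = 4 + 1/(o + o) = 4 + 1/(2*o))
26062 - t((R(5) + 3*(-1)) - 1*(-64)) = 26062 - (4 + 1/(2*((5/5 + 3*(-1)) - 1*(-64)))) = 26062 - (4 + 1/(2*((5*(1/5) - 3) + 64))) = 26062 - (4 + 1/(2*((1 - 3) + 64))) = 26062 - (4 + 1/(2*(-2 + 64))) = 26062 - (4 + (1/2)/62) = 26062 - (4 + (1/2)*(1/62)) = 26062 - (4 + 1/124) = 26062 - 1*497/124 = 26062 - 497/124 = 3231191/124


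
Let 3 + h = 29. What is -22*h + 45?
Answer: -527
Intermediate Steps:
h = 26 (h = -3 + 29 = 26)
-22*h + 45 = -22*26 + 45 = -572 + 45 = -527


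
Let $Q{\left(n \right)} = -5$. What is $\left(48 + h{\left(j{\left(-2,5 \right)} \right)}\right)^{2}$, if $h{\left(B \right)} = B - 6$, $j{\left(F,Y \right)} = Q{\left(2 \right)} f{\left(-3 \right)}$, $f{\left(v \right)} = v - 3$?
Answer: $5184$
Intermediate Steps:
$f{\left(v \right)} = -3 + v$
$j{\left(F,Y \right)} = 30$ ($j{\left(F,Y \right)} = - 5 \left(-3 - 3\right) = \left(-5\right) \left(-6\right) = 30$)
$h{\left(B \right)} = -6 + B$
$\left(48 + h{\left(j{\left(-2,5 \right)} \right)}\right)^{2} = \left(48 + \left(-6 + 30\right)\right)^{2} = \left(48 + 24\right)^{2} = 72^{2} = 5184$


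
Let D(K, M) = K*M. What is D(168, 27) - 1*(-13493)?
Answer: 18029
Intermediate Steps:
D(168, 27) - 1*(-13493) = 168*27 - 1*(-13493) = 4536 + 13493 = 18029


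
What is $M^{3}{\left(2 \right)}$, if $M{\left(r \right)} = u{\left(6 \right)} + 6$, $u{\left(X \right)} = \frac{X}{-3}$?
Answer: $64$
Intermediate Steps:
$u{\left(X \right)} = - \frac{X}{3}$ ($u{\left(X \right)} = X \left(- \frac{1}{3}\right) = - \frac{X}{3}$)
$M{\left(r \right)} = 4$ ($M{\left(r \right)} = \left(- \frac{1}{3}\right) 6 + 6 = -2 + 6 = 4$)
$M^{3}{\left(2 \right)} = 4^{3} = 64$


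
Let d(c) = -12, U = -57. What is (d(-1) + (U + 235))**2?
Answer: 27556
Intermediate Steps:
(d(-1) + (U + 235))**2 = (-12 + (-57 + 235))**2 = (-12 + 178)**2 = 166**2 = 27556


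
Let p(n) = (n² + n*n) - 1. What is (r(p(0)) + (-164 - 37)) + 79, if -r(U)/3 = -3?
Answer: -113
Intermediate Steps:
p(n) = -1 + 2*n² (p(n) = (n² + n²) - 1 = 2*n² - 1 = -1 + 2*n²)
r(U) = 9 (r(U) = -3*(-3) = 9)
(r(p(0)) + (-164 - 37)) + 79 = (9 + (-164 - 37)) + 79 = (9 - 201) + 79 = -192 + 79 = -113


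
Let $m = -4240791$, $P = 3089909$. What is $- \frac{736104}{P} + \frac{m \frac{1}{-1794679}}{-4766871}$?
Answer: $- \frac{2099128412548120185}{8811393876025127927} \approx -0.23823$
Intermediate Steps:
$- \frac{736104}{P} + \frac{m \frac{1}{-1794679}}{-4766871} = - \frac{736104}{3089909} + \frac{\left(-4240791\right) \frac{1}{-1794679}}{-4766871} = \left(-736104\right) \frac{1}{3089909} + \left(-4240791\right) \left(- \frac{1}{1794679}\right) \left(- \frac{1}{4766871}\right) = - \frac{736104}{3089909} + \frac{4240791}{1794679} \left(- \frac{1}{4766871}\right) = - \frac{736104}{3089909} - \frac{1413597}{2851667759803} = - \frac{2099128412548120185}{8811393876025127927}$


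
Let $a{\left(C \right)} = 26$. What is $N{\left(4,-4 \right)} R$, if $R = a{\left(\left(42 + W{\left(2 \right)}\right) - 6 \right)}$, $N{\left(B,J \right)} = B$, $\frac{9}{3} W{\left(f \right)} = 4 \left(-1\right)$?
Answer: $104$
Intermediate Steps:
$W{\left(f \right)} = - \frac{4}{3}$ ($W{\left(f \right)} = \frac{4 \left(-1\right)}{3} = \frac{1}{3} \left(-4\right) = - \frac{4}{3}$)
$R = 26$
$N{\left(4,-4 \right)} R = 4 \cdot 26 = 104$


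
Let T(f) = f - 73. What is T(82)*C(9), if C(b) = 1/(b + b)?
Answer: ½ ≈ 0.50000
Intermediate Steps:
T(f) = -73 + f
C(b) = 1/(2*b)
T(82)*C(9) = (-73 + 82)*((½)/9) = 9*((½)*(⅑)) = 9*(1/18) = ½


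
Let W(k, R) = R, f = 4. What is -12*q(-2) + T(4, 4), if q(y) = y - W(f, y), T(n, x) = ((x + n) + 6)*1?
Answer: 14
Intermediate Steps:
T(n, x) = 6 + n + x (T(n, x) = ((n + x) + 6)*1 = (6 + n + x)*1 = 6 + n + x)
q(y) = 0 (q(y) = y - y = 0)
-12*q(-2) + T(4, 4) = -12*0 + (6 + 4 + 4) = 0 + 14 = 14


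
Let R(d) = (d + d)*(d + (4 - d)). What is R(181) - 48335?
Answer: -46887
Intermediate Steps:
R(d) = 8*d (R(d) = (2*d)*4 = 8*d)
R(181) - 48335 = 8*181 - 48335 = 1448 - 48335 = -46887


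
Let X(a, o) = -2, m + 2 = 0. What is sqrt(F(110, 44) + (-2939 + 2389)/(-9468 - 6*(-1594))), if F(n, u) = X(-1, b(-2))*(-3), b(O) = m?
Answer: sqrt(39)/12 ≈ 0.52042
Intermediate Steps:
m = -2 (m = -2 + 0 = -2)
b(O) = -2
F(n, u) = 6 (F(n, u) = -2*(-3) = 6)
sqrt(F(110, 44) + (-2939 + 2389)/(-9468 - 6*(-1594))) = sqrt(6 + (-2939 + 2389)/(-9468 - 6*(-1594))) = sqrt(6 - 550/(-9468 + 9564)) = sqrt(6 - 550/96) = sqrt(6 - 550*1/96) = sqrt(6 - 275/48) = sqrt(13/48) = sqrt(39)/12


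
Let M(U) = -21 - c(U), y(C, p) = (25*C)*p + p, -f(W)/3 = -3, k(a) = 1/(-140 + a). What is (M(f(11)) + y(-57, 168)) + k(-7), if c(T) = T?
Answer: -35171515/147 ≈ -2.3926e+5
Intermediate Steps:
f(W) = 9 (f(W) = -3*(-3) = 9)
y(C, p) = p + 25*C*p (y(C, p) = 25*C*p + p = p + 25*C*p)
M(U) = -21 - U
(M(f(11)) + y(-57, 168)) + k(-7) = ((-21 - 1*9) + 168*(1 + 25*(-57))) + 1/(-140 - 7) = ((-21 - 9) + 168*(1 - 1425)) + 1/(-147) = (-30 + 168*(-1424)) - 1/147 = (-30 - 239232) - 1/147 = -239262 - 1/147 = -35171515/147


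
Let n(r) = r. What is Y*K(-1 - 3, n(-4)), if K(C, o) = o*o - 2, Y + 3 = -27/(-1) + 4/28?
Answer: 338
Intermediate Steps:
Y = 169/7 (Y = -3 + (-27/(-1) + 4/28) = -3 + (-27*(-1) + 4*(1/28)) = -3 + (27 + ⅐) = -3 + 190/7 = 169/7 ≈ 24.143)
K(C, o) = -2 + o² (K(C, o) = o² - 2 = -2 + o²)
Y*K(-1 - 3, n(-4)) = 169*(-2 + (-4)²)/7 = 169*(-2 + 16)/7 = (169/7)*14 = 338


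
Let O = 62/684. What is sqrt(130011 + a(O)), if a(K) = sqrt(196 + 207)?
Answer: sqrt(130011 + sqrt(403)) ≈ 360.60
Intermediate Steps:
O = 31/342 (O = 62*(1/684) = 31/342 ≈ 0.090643)
a(K) = sqrt(403)
sqrt(130011 + a(O)) = sqrt(130011 + sqrt(403))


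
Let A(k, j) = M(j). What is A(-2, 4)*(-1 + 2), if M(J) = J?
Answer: 4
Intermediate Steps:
A(k, j) = j
A(-2, 4)*(-1 + 2) = 4*(-1 + 2) = 4*1 = 4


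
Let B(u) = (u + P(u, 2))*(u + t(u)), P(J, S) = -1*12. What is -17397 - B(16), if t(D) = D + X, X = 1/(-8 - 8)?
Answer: -70099/4 ≈ -17525.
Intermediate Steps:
P(J, S) = -12
X = -1/16 (X = 1/(-16) = -1/16 ≈ -0.062500)
t(D) = -1/16 + D (t(D) = D - 1/16 = -1/16 + D)
B(u) = (-12 + u)*(-1/16 + 2*u) (B(u) = (u - 12)*(u + (-1/16 + u)) = (-12 + u)*(-1/16 + 2*u))
-17397 - B(16) = -17397 - (¾ + 2*16² - 385/16*16) = -17397 - (¾ + 2*256 - 385) = -17397 - (¾ + 512 - 385) = -17397 - 1*511/4 = -17397 - 511/4 = -70099/4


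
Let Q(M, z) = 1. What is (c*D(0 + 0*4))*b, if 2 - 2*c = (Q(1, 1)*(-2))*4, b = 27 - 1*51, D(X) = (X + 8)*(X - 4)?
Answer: 3840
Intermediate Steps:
D(X) = (-4 + X)*(8 + X) (D(X) = (8 + X)*(-4 + X) = (-4 + X)*(8 + X))
b = -24 (b = 27 - 51 = -24)
c = 5 (c = 1 - 1*(-2)*4/2 = 1 - (-1)*4 = 1 - 1/2*(-8) = 1 + 4 = 5)
(c*D(0 + 0*4))*b = (5*(-32 + (0 + 0*4)**2 + 4*(0 + 0*4)))*(-24) = (5*(-32 + (0 + 0)**2 + 4*(0 + 0)))*(-24) = (5*(-32 + 0**2 + 4*0))*(-24) = (5*(-32 + 0 + 0))*(-24) = (5*(-32))*(-24) = -160*(-24) = 3840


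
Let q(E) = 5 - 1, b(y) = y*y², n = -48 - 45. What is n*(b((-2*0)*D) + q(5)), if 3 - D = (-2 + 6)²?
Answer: -372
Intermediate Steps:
D = -13 (D = 3 - (-2 + 6)² = 3 - 1*4² = 3 - 1*16 = 3 - 16 = -13)
n = -93
b(y) = y³
q(E) = 4
n*(b((-2*0)*D) + q(5)) = -93*((-2*0*(-13))³ + 4) = -93*((0*(-13))³ + 4) = -93*(0³ + 4) = -93*(0 + 4) = -93*4 = -372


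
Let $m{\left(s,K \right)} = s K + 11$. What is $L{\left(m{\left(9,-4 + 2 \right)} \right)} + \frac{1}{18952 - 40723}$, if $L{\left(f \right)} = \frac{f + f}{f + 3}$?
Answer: $\frac{152395}{43542} \approx 3.5$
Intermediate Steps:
$m{\left(s,K \right)} = 11 + K s$ ($m{\left(s,K \right)} = K s + 11 = 11 + K s$)
$L{\left(f \right)} = \frac{2 f}{3 + f}$
$L{\left(m{\left(9,-4 + 2 \right)} \right)} + \frac{1}{18952 - 40723} = \frac{2 \left(11 + \left(-4 + 2\right) 9\right)}{3 + \left(11 + \left(-4 + 2\right) 9\right)} + \frac{1}{18952 - 40723} = \frac{2 \left(11 - 18\right)}{3 + \left(11 - 18\right)} + \frac{1}{18952 - 40723} = 2 \left(-7\right) \frac{1}{3 - 7} + \frac{1}{-21771} = 2 \left(-7\right) \frac{1}{-4} - \frac{1}{21771} = 2 \left(-7\right) \left(- \frac{1}{4}\right) - \frac{1}{21771} = \frac{7}{2} - \frac{1}{21771} = \frac{152395}{43542}$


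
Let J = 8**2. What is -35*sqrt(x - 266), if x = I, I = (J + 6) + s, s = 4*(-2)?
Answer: -70*I*sqrt(51) ≈ -499.9*I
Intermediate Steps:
J = 64
s = -8
I = 62 (I = (64 + 6) - 8 = 70 - 8 = 62)
x = 62
-35*sqrt(x - 266) = -35*sqrt(62 - 266) = -70*I*sqrt(51)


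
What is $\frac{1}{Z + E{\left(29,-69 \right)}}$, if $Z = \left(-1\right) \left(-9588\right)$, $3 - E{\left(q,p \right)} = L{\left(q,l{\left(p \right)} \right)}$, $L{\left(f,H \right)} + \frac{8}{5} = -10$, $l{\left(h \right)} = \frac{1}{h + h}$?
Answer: $\frac{5}{48013} \approx 0.00010414$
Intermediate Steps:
$l{\left(h \right)} = \frac{1}{2 h}$
$L{\left(f,H \right)} = - \frac{58}{5}$ ($L{\left(f,H \right)} = - \frac{8}{5} - 10 = - \frac{58}{5}$)
$E{\left(q,p \right)} = \frac{73}{5}$ ($E{\left(q,p \right)} = 3 - - \frac{58}{5} = 3 + \frac{58}{5} = \frac{73}{5}$)
$Z = 9588$
$\frac{1}{Z + E{\left(29,-69 \right)}} = \frac{1}{9588 + \frac{73}{5}} = \frac{1}{\frac{48013}{5}} = \frac{5}{48013}$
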